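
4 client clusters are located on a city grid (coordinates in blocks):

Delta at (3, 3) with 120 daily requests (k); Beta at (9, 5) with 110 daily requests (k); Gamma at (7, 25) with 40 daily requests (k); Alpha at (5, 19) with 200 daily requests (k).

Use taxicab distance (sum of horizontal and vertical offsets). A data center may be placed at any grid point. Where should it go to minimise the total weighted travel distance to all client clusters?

(5, 19)

Manhattan distance separates: Σwᵢ(|x−xᵢ|+|y−yᵢ|) = Σwᵢ|x−xᵢ| + Σwᵢ|y−yᵢ|, so x and y are optimised independently as 1-D weighted medians.
Total weight W = 470; half = 235.
x-coordinate, sorted with cumulative weight:
  x=3 (Delta, w=120) cum 120
  x=5 (Alpha, w=200) cum 320  ← median
  x=7 (Gamma, w=40) cum 360
  x=9 (Beta, w=110) cum 470
⇒ x* = 5
y-coordinate, sorted with cumulative weight:
  y=3 (Delta, w=120) cum 120
  y=5 (Beta, w=110) cum 230
  y=19 (Alpha, w=200) cum 430  ← median
  y=25 (Gamma, w=40) cum 470
⇒ y* = 19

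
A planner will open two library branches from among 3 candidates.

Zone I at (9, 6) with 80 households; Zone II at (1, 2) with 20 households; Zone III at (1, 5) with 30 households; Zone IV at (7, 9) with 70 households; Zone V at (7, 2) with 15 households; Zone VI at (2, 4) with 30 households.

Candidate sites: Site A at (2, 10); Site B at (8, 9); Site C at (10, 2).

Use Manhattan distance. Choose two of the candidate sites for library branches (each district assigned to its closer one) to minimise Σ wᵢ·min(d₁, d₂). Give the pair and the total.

{Site A, Site B}, total 1050

Evaluate every pair (each demand assigned to the nearer of the two):
  {Site A, Site B}: total = 1050
  {Site B, Site C}: total = 1245
  {Site A, Site C}: total = 1405
Best pair: {Site A, Site B} with total 1050.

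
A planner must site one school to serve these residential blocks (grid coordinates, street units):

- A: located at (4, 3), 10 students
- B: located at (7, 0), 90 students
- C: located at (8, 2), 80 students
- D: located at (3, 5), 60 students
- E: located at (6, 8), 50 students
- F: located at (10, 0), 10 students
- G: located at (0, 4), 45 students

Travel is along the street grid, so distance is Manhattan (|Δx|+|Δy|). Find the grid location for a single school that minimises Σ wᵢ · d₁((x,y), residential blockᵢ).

(7, 2)

Manhattan distance separates: Σwᵢ(|x−xᵢ|+|y−yᵢ|) = Σwᵢ|x−xᵢ| + Σwᵢ|y−yᵢ|, so x and y are optimised independently as 1-D weighted medians.
Total weight W = 345; half = 172.5.
x-coordinate, sorted with cumulative weight:
  x=0 (G, w=45) cum 45
  x=3 (D, w=60) cum 105
  x=4 (A, w=10) cum 115
  x=6 (E, w=50) cum 165
  x=7 (B, w=90) cum 255  ← median
  x=8 (C, w=80) cum 335
  x=10 (F, w=10) cum 345
⇒ x* = 7
y-coordinate, sorted with cumulative weight:
  y=0 (B, w=90) cum 90
  y=0 (F, w=10) cum 100
  y=2 (C, w=80) cum 180  ← median
  y=3 (A, w=10) cum 190
  y=4 (G, w=45) cum 235
  y=5 (D, w=60) cum 295
  y=8 (E, w=50) cum 345
⇒ y* = 2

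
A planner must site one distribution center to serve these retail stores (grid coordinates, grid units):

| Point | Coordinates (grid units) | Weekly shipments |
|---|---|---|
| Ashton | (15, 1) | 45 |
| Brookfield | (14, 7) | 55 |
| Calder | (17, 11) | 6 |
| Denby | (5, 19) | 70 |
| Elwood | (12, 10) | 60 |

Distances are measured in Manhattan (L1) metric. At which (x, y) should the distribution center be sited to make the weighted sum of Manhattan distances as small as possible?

(12, 10)

Manhattan distance separates: Σwᵢ(|x−xᵢ|+|y−yᵢ|) = Σwᵢ|x−xᵢ| + Σwᵢ|y−yᵢ|, so x and y are optimised independently as 1-D weighted medians.
Total weight W = 236; half = 118.
x-coordinate, sorted with cumulative weight:
  x=5 (Denby, w=70) cum 70
  x=12 (Elwood, w=60) cum 130  ← median
  x=14 (Brookfield, w=55) cum 185
  x=15 (Ashton, w=45) cum 230
  x=17 (Calder, w=6) cum 236
⇒ x* = 12
y-coordinate, sorted with cumulative weight:
  y=1 (Ashton, w=45) cum 45
  y=7 (Brookfield, w=55) cum 100
  y=10 (Elwood, w=60) cum 160  ← median
  y=11 (Calder, w=6) cum 166
  y=19 (Denby, w=70) cum 236
⇒ y* = 10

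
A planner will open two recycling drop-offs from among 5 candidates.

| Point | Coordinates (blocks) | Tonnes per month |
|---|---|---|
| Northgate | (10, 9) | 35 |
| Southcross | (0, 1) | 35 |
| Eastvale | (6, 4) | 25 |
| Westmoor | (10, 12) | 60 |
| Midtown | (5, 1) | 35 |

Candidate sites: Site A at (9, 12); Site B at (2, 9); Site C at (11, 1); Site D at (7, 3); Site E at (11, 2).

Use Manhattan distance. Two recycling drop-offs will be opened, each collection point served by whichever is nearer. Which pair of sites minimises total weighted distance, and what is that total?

Evaluate every pair (each demand assigned to the nearer of the two):
  {Site A, Site D}: total = 705
  {Site A, Site C}: total = 995
  {Site A, Site E}: total = 1040
  {Site A, Site B}: total = 1160
  {Site B, Site D}: total = 1445
  {Site D, Site E}: total = 1445
  {Site C, Site D}: total = 1540
  {Site B, Site C}: total = 1700
  {Site B, Site E}: total = 1710
  {Site C, Site E}: total = 1710
Best pair: {Site A, Site D} with total 705.

{Site A, Site D}, total 705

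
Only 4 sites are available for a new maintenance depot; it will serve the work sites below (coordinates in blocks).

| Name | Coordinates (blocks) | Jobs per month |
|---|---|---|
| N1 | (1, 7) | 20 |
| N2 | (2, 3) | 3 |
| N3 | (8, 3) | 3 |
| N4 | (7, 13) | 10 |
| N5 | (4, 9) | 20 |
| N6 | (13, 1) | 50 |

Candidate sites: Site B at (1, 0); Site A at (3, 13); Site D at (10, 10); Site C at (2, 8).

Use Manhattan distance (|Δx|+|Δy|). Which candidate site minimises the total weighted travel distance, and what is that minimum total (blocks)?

Total weighted distance at each candidate:
  Site B (1, 0): total = 1262
  Site A (3, 13): total = 1478
  Site D (10, 10): total = 1112
  Site C (2, 8): total = 1148
Minimum is at Site D with total 1112 blocks.

Site D, total 1112 blocks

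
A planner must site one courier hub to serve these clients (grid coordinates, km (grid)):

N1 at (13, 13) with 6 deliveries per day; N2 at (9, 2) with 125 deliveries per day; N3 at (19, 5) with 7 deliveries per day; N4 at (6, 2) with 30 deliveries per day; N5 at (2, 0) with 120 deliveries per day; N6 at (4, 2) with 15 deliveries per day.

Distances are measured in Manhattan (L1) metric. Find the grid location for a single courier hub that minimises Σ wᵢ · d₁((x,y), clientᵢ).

(6, 2)

Manhattan distance separates: Σwᵢ(|x−xᵢ|+|y−yᵢ|) = Σwᵢ|x−xᵢ| + Σwᵢ|y−yᵢ|, so x and y are optimised independently as 1-D weighted medians.
Total weight W = 303; half = 151.5.
x-coordinate, sorted with cumulative weight:
  x=2 (N5, w=120) cum 120
  x=4 (N6, w=15) cum 135
  x=6 (N4, w=30) cum 165  ← median
  x=9 (N2, w=125) cum 290
  x=13 (N1, w=6) cum 296
  x=19 (N3, w=7) cum 303
⇒ x* = 6
y-coordinate, sorted with cumulative weight:
  y=0 (N5, w=120) cum 120
  y=2 (N2, w=125) cum 245  ← median
  y=2 (N4, w=30) cum 275
  y=2 (N6, w=15) cum 290
  y=5 (N3, w=7) cum 297
  y=13 (N1, w=6) cum 303
⇒ y* = 2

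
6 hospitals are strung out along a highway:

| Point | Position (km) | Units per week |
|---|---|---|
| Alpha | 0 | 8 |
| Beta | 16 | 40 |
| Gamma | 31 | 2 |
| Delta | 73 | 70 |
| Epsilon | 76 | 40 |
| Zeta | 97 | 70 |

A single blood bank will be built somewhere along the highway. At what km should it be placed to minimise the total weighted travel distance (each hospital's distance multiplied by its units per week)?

For a sum of weighted absolute distances on a line, the optimum is the weighted median (not the mean). Total weight W = 230; half-weight = 115.
Sort by position and accumulate weight:
  km 0 (Alpha, w=8) → cum 8
  km 16 (Beta, w=40) → cum 48
  km 31 (Gamma, w=2) → cum 50
  km 73 (Delta, w=70) → cum 120  ≥ 115 → median here
  km 76 (Epsilon, w=40) → cum 160
  km 97 (Zeta, w=70) → cum 230
Optimal location: km 73.

x = 73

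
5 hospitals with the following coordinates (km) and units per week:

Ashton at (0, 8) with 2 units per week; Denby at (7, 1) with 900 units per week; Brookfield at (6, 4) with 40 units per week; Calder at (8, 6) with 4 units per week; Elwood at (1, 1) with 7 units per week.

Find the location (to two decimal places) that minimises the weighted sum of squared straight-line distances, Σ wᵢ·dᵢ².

The minimiser of Σwᵢ‖p−pᵢ‖² is the weighted centroid p* = (Σwᵢpᵢ)/(Σwᵢ).
Σwᵢ = 953.
Σwᵢxᵢ = 2·0 + 900·7 + 40·6 + 4·8 + 7·1 = 6579.
Σwᵢyᵢ = 2·8 + 900·1 + 40·4 + 4·6 + 7·1 = 1107.
x* = 6579/953 = 6.90, y* = 1107/953 = 1.16.

(6.90, 1.16)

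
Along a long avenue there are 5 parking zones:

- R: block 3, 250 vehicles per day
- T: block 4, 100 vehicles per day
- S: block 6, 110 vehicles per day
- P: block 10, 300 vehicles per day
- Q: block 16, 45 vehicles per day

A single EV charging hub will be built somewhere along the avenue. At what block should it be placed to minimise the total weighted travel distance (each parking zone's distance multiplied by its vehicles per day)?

For a sum of weighted absolute distances on a line, the optimum is the weighted median (not the mean). Total weight W = 805; half-weight = 402.5.
Sort by position and accumulate weight:
  block 3 (R, w=250) → cum 250
  block 4 (T, w=100) → cum 350
  block 6 (S, w=110) → cum 460  ≥ 402.5 → median here
  block 10 (P, w=300) → cum 760
  block 16 (Q, w=45) → cum 805
Optimal location: block 6.

x = 6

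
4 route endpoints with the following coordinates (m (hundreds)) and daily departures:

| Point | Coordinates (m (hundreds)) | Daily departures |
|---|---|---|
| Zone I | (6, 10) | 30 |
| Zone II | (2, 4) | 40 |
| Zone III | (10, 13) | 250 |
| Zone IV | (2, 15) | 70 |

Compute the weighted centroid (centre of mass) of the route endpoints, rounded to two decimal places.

The minimiser of Σwᵢ‖p−pᵢ‖² is the weighted centroid p* = (Σwᵢpᵢ)/(Σwᵢ).
Σwᵢ = 390.
Σwᵢxᵢ = 30·6 + 40·2 + 250·10 + 70·2 = 2900.
Σwᵢyᵢ = 30·10 + 40·4 + 250·13 + 70·15 = 4760.
x* = 2900/390 = 7.44, y* = 4760/390 = 12.21.

(7.44, 12.21)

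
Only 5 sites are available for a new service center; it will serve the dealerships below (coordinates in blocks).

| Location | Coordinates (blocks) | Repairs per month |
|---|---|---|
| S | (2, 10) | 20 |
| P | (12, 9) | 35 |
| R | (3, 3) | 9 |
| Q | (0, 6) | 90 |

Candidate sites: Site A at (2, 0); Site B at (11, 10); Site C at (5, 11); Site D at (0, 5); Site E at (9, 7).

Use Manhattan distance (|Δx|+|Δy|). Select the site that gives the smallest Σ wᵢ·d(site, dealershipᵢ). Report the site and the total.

Total weighted distance at each candidate:
  Site A (2, 0): total = 1621
  Site B (11, 10): total = 1735
  Site C (5, 11): total = 1385
  Site D (0, 5): total = 835
  Site E (9, 7): total = 1365
Minimum is at Site D with total 835 blocks.

Site D, total 835 blocks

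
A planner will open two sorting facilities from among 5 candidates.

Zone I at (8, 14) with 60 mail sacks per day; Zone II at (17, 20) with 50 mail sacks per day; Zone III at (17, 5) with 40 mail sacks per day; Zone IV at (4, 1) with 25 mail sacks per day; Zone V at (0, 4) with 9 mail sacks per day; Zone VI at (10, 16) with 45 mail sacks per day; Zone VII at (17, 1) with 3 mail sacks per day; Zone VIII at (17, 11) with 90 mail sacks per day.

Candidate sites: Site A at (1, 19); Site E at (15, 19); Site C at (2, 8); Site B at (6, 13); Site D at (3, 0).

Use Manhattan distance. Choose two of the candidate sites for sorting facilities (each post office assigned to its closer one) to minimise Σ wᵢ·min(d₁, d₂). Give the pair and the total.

Evaluate every pair (each demand assigned to the nearer of the two):
  {Site E, Site B}: total = 2730
  {Site E, Site D}: total = 2928
  {Site E, Site C}: total = 3109
  {Site B, Site D}: total = 3483
  {Site A, Site E}: total = 3499
  {Site C, Site B}: total = 3630
  {Site A, Site B}: total = 3829
  {Site A, Site C}: total = 4795
  {Site A, Site D}: total = 5188
  {Site C, Site D}: total = 5279
Best pair: {Site E, Site B} with total 2730.

{Site E, Site B}, total 2730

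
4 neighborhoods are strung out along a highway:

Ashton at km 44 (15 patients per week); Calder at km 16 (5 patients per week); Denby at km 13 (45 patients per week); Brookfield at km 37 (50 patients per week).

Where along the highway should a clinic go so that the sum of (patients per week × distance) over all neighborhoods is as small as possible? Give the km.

x = 37

For a sum of weighted absolute distances on a line, the optimum is the weighted median (not the mean). Total weight W = 115; half-weight = 57.5.
Sort by position and accumulate weight:
  km 13 (Denby, w=45) → cum 45
  km 16 (Calder, w=5) → cum 50
  km 37 (Brookfield, w=50) → cum 100  ≥ 57.5 → median here
  km 44 (Ashton, w=15) → cum 115
Optimal location: km 37.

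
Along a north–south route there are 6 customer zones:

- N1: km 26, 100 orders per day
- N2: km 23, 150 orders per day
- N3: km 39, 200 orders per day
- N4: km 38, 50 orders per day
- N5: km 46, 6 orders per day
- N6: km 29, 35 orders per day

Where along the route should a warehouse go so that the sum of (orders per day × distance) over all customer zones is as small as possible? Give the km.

For a sum of weighted absolute distances on a line, the optimum is the weighted median (not the mean). Total weight W = 541; half-weight = 270.5.
Sort by position and accumulate weight:
  km 23 (N2, w=150) → cum 150
  km 26 (N1, w=100) → cum 250
  km 29 (N6, w=35) → cum 285  ≥ 270.5 → median here
  km 38 (N4, w=50) → cum 335
  km 39 (N3, w=200) → cum 535
  km 46 (N5, w=6) → cum 541
Optimal location: km 29.

x = 29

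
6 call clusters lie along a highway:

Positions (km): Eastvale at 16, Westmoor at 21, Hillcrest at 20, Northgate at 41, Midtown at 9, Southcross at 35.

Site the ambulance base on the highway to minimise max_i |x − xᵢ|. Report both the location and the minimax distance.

The 1-center on a line is the midpoint of the two extreme points: leftmost at 9, rightmost at 41.
Optimal location = (9 + 41)/2 = 25; maximum distance = (41 − 9)/2 = 16.

location 25, max distance 16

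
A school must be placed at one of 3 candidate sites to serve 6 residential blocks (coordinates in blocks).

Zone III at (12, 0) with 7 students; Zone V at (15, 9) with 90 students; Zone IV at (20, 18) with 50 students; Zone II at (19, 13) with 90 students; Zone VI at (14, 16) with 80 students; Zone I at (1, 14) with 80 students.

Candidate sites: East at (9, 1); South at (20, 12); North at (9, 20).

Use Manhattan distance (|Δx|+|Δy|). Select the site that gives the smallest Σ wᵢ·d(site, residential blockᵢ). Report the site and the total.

Total weighted distance at each candidate:
  East (9, 1): total = 7948
  South (20, 12): total = 3820
  North (9, 20): total = 5711
Minimum is at South with total 3820 blocks.

South, total 3820 blocks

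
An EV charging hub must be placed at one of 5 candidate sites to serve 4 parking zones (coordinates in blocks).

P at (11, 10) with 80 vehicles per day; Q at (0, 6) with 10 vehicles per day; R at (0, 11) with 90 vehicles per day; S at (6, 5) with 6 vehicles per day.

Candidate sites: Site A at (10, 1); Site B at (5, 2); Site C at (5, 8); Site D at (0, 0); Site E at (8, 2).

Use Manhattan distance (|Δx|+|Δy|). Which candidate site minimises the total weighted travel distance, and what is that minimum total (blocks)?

Site C, total 1454 blocks

Total weighted distance at each candidate:
  Site A (10, 1): total = 2798
  Site B (5, 2): total = 2494
  Site C (5, 8): total = 1454
  Site D (0, 0): total = 2796
  Site E (8, 2): total = 2560
Minimum is at Site C with total 1454 blocks.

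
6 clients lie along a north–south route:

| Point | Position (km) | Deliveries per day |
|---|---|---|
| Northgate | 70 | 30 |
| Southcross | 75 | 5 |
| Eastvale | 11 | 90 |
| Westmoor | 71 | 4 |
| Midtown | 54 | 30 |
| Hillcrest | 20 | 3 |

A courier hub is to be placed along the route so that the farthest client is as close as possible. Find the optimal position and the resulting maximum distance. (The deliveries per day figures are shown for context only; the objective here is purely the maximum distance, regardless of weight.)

location 43, max distance 32

The 1-center on a line is the midpoint of the two extreme points: leftmost at 11, rightmost at 75.
Optimal location = (11 + 75)/2 = 43; maximum distance = (75 − 11)/2 = 32.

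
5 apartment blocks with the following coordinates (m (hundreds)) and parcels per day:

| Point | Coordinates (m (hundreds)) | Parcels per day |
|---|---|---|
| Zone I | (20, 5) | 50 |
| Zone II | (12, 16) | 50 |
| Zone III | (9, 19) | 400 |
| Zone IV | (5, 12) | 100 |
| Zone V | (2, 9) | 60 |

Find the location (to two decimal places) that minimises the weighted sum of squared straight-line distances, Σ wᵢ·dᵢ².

(8.82, 15.74)

The minimiser of Σwᵢ‖p−pᵢ‖² is the weighted centroid p* = (Σwᵢpᵢ)/(Σwᵢ).
Σwᵢ = 660.
Σwᵢxᵢ = 50·20 + 50·12 + 400·9 + 100·5 + 60·2 = 5820.
Σwᵢyᵢ = 50·5 + 50·16 + 400·19 + 100·12 + 60·9 = 10390.
x* = 5820/660 = 8.82, y* = 10390/660 = 15.74.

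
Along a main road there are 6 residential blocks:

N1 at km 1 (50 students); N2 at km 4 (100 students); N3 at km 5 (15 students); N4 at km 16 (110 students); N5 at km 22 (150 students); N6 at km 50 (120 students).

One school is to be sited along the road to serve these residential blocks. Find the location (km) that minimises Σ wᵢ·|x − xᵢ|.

x = 16

For a sum of weighted absolute distances on a line, the optimum is the weighted median (not the mean). Total weight W = 545; half-weight = 272.5.
Sort by position and accumulate weight:
  km 1 (N1, w=50) → cum 50
  km 4 (N2, w=100) → cum 150
  km 5 (N3, w=15) → cum 165
  km 16 (N4, w=110) → cum 275  ≥ 272.5 → median here
  km 22 (N5, w=150) → cum 425
  km 50 (N6, w=120) → cum 545
Optimal location: km 16.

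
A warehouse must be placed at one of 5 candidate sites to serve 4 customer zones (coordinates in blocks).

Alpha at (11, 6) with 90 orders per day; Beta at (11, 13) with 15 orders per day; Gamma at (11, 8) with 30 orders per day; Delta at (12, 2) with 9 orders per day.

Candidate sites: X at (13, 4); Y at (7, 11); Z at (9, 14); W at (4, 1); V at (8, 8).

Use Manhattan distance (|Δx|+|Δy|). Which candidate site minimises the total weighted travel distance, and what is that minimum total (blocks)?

Total weighted distance at each candidate:
  X (13, 4): total = 732
  Y (7, 11): total = 1236
  Z (9, 14): total = 1320
  W (4, 1): total = 1866
  V (8, 8): total = 750
Minimum is at X with total 732 blocks.

X, total 732 blocks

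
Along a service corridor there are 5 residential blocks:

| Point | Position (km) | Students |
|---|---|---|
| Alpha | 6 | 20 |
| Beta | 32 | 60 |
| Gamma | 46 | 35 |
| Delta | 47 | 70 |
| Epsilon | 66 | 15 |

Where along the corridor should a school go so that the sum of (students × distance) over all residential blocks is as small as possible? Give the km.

x = 46

For a sum of weighted absolute distances on a line, the optimum is the weighted median (not the mean). Total weight W = 200; half-weight = 100.
Sort by position and accumulate weight:
  km 6 (Alpha, w=20) → cum 20
  km 32 (Beta, w=60) → cum 80
  km 46 (Gamma, w=35) → cum 115  ≥ 100 → median here
  km 47 (Delta, w=70) → cum 185
  km 66 (Epsilon, w=15) → cum 200
Optimal location: km 46.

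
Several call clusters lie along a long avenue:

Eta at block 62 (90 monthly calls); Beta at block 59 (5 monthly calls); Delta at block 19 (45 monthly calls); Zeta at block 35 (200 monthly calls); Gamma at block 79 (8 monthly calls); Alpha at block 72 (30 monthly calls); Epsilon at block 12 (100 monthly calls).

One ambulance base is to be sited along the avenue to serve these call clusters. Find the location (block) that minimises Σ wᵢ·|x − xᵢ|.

For a sum of weighted absolute distances on a line, the optimum is the weighted median (not the mean). Total weight W = 478; half-weight = 239.
Sort by position and accumulate weight:
  block 12 (Epsilon, w=100) → cum 100
  block 19 (Delta, w=45) → cum 145
  block 35 (Zeta, w=200) → cum 345  ≥ 239 → median here
  block 59 (Beta, w=5) → cum 350
  block 62 (Eta, w=90) → cum 440
  block 72 (Alpha, w=30) → cum 470
  block 79 (Gamma, w=8) → cum 478
Optimal location: block 35.

x = 35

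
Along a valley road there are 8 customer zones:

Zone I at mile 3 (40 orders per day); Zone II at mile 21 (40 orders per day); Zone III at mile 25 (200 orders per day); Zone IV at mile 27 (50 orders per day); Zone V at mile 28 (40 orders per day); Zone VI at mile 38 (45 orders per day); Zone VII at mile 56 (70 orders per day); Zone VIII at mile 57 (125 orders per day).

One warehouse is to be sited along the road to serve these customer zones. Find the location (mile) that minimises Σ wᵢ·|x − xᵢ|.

For a sum of weighted absolute distances on a line, the optimum is the weighted median (not the mean). Total weight W = 610; half-weight = 305.
Sort by position and accumulate weight:
  mile 3 (Zone I, w=40) → cum 40
  mile 21 (Zone II, w=40) → cum 80
  mile 25 (Zone III, w=200) → cum 280
  mile 27 (Zone IV, w=50) → cum 330  ≥ 305 → median here
  mile 28 (Zone V, w=40) → cum 370
  mile 38 (Zone VI, w=45) → cum 415
  mile 56 (Zone VII, w=70) → cum 485
  mile 57 (Zone VIII, w=125) → cum 610
Optimal location: mile 27.

x = 27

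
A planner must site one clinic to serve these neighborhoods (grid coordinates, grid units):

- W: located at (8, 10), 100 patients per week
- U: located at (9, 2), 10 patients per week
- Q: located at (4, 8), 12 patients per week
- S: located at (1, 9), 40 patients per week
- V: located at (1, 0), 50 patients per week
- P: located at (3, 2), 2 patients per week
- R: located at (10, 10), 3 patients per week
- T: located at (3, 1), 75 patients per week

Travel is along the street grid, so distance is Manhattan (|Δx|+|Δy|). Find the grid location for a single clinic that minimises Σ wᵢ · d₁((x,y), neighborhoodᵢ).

(3, 8)

Manhattan distance separates: Σwᵢ(|x−xᵢ|+|y−yᵢ|) = Σwᵢ|x−xᵢ| + Σwᵢ|y−yᵢ|, so x and y are optimised independently as 1-D weighted medians.
Total weight W = 292; half = 146.
x-coordinate, sorted with cumulative weight:
  x=1 (S, w=40) cum 40
  x=1 (V, w=50) cum 90
  x=3 (P, w=2) cum 92
  x=3 (T, w=75) cum 167  ← median
  x=4 (Q, w=12) cum 179
  x=8 (W, w=100) cum 279
  x=9 (U, w=10) cum 289
  x=10 (R, w=3) cum 292
⇒ x* = 3
y-coordinate, sorted with cumulative weight:
  y=0 (V, w=50) cum 50
  y=1 (T, w=75) cum 125
  y=2 (U, w=10) cum 135
  y=2 (P, w=2) cum 137
  y=8 (Q, w=12) cum 149  ← median
  y=9 (S, w=40) cum 189
  y=10 (W, w=100) cum 289
  y=10 (R, w=3) cum 292
⇒ y* = 8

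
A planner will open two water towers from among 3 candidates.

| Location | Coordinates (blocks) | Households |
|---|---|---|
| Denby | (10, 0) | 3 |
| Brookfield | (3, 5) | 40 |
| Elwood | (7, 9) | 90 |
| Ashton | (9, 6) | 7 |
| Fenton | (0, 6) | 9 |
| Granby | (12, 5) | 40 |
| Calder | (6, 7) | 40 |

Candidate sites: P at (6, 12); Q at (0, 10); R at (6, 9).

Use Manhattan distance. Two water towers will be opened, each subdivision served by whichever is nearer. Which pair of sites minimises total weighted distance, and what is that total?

{Q, R}, total 967

Evaluate every pair (each demand assigned to the nearer of the two):
  {Q, R}: total = 967
  {P, R}: total = 1012
  {P, Q}: total = 1547
Best pair: {Q, R} with total 967.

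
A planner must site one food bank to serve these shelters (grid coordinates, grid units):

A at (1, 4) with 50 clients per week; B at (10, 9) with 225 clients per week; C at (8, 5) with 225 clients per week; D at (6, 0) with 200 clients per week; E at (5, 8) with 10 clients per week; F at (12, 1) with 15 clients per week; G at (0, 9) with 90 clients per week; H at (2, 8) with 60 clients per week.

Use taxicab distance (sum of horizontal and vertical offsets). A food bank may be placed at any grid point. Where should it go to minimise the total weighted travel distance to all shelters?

Manhattan distance separates: Σwᵢ(|x−xᵢ|+|y−yᵢ|) = Σwᵢ|x−xᵢ| + Σwᵢ|y−yᵢ|, so x and y are optimised independently as 1-D weighted medians.
Total weight W = 875; half = 437.5.
x-coordinate, sorted with cumulative weight:
  x=0 (G, w=90) cum 90
  x=1 (A, w=50) cum 140
  x=2 (H, w=60) cum 200
  x=5 (E, w=10) cum 210
  x=6 (D, w=200) cum 410
  x=8 (C, w=225) cum 635  ← median
  x=10 (B, w=225) cum 860
  x=12 (F, w=15) cum 875
⇒ x* = 8
y-coordinate, sorted with cumulative weight:
  y=0 (D, w=200) cum 200
  y=1 (F, w=15) cum 215
  y=4 (A, w=50) cum 265
  y=5 (C, w=225) cum 490  ← median
  y=8 (E, w=10) cum 500
  y=8 (H, w=60) cum 560
  y=9 (B, w=225) cum 785
  y=9 (G, w=90) cum 875
⇒ y* = 5

(8, 5)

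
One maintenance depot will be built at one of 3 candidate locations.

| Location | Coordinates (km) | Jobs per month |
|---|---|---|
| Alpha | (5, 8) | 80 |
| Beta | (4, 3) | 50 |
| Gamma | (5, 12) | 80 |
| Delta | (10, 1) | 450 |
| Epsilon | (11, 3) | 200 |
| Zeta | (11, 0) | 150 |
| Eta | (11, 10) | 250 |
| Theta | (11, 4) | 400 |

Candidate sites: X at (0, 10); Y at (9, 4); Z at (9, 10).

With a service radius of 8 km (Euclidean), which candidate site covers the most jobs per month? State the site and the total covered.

Coverage radius r = 8 km; a point is covered iff (Δx)²+(Δy)² ≤ 8² = 64.
  X (0, 10): covers {Alpha, Gamma} → 160
  Y (9, 4): covers {Alpha, Beta, Delta, Epsilon, Zeta, Eta, Theta} → 1580
  Z (9, 10): covers {Alpha, Gamma, Epsilon, Eta, Theta} → 1010
Maximum coverage at Y: 1580 jobs per month.

Y, covering 1580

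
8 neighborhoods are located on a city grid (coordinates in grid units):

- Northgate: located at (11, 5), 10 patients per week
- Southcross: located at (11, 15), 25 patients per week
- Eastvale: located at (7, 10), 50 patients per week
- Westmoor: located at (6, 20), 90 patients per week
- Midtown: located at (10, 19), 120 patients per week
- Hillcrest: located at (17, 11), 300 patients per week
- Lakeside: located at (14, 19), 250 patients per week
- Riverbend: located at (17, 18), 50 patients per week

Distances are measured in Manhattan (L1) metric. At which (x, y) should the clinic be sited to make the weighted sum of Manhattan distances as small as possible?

Manhattan distance separates: Σwᵢ(|x−xᵢ|+|y−yᵢ|) = Σwᵢ|x−xᵢ| + Σwᵢ|y−yᵢ|, so x and y are optimised independently as 1-D weighted medians.
Total weight W = 895; half = 447.5.
x-coordinate, sorted with cumulative weight:
  x=6 (Westmoor, w=90) cum 90
  x=7 (Eastvale, w=50) cum 140
  x=10 (Midtown, w=120) cum 260
  x=11 (Northgate, w=10) cum 270
  x=11 (Southcross, w=25) cum 295
  x=14 (Lakeside, w=250) cum 545  ← median
  x=17 (Hillcrest, w=300) cum 845
  x=17 (Riverbend, w=50) cum 895
⇒ x* = 14
y-coordinate, sorted with cumulative weight:
  y=5 (Northgate, w=10) cum 10
  y=10 (Eastvale, w=50) cum 60
  y=11 (Hillcrest, w=300) cum 360
  y=15 (Southcross, w=25) cum 385
  y=18 (Riverbend, w=50) cum 435
  y=19 (Midtown, w=120) cum 555  ← median
  y=19 (Lakeside, w=250) cum 805
  y=20 (Westmoor, w=90) cum 895
⇒ y* = 19

(14, 19)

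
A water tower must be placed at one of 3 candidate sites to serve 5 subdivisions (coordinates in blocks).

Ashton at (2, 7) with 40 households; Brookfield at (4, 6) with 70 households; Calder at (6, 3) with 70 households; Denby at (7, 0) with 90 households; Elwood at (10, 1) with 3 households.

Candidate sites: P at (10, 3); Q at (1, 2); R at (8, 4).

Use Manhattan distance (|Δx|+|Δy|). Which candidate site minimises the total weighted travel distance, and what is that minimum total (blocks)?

R, total 1455 blocks

Total weighted distance at each candidate:
  P (10, 3): total = 1936
  Q (1, 2): total = 1900
  R (8, 4): total = 1455
Minimum is at R with total 1455 blocks.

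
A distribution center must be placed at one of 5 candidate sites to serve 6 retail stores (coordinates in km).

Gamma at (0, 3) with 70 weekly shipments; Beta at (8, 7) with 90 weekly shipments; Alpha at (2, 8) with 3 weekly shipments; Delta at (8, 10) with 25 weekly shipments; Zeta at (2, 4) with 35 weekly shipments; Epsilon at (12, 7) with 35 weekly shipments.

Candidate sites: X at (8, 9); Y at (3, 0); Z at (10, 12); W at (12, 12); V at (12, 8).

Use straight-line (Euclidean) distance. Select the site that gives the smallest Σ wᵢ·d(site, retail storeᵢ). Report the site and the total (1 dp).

X, total 1353.1 km

Total weighted distance at each candidate:
  X (8, 9): total = 1353.1
  Y (3, 0): total = 1918.3
  Z (10, 12): total = 2108.4
  W (12, 12): total = 2393.6
  V (12, 8): total = 1834.8
Minimum is at X with total 1353.1 km.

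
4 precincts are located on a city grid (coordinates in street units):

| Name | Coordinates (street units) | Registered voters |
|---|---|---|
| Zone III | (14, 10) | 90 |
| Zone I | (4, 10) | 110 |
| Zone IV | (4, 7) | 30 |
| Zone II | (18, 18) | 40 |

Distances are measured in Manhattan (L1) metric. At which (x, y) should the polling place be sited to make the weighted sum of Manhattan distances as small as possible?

Manhattan distance separates: Σwᵢ(|x−xᵢ|+|y−yᵢ|) = Σwᵢ|x−xᵢ| + Σwᵢ|y−yᵢ|, so x and y are optimised independently as 1-D weighted medians.
Total weight W = 270; half = 135.
x-coordinate, sorted with cumulative weight:
  x=4 (Zone I, w=110) cum 110
  x=4 (Zone IV, w=30) cum 140  ← median
  x=14 (Zone III, w=90) cum 230
  x=18 (Zone II, w=40) cum 270
⇒ x* = 4
y-coordinate, sorted with cumulative weight:
  y=7 (Zone IV, w=30) cum 30
  y=10 (Zone III, w=90) cum 120
  y=10 (Zone I, w=110) cum 230  ← median
  y=18 (Zone II, w=40) cum 270
⇒ y* = 10

(4, 10)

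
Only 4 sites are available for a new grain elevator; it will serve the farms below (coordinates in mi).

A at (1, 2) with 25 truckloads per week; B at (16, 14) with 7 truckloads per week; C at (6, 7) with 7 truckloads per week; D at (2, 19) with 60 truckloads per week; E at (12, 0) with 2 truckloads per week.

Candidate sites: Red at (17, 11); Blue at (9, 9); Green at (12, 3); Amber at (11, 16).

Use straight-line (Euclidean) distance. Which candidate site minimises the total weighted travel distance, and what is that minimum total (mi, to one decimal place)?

Total weighted distance at each candidate:
  Red (17, 11): total = 1607.2
  Blue (9, 9): total = 1102.6
  Green (12, 3): total = 1546.6
  Amber (11, 16): total = 1141.2
Minimum is at Blue with total 1102.6 mi.

Blue, total 1102.6 mi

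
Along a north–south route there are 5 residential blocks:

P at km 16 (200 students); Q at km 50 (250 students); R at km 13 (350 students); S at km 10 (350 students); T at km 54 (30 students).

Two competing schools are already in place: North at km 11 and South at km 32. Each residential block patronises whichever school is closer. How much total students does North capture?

900

The indifferent point is the midpoint (11+32)/2 = 21.5; residential blocks left of it (closer to North at 11) go to North, those right go to South.
  S at 10 (w=350) → North
  R at 13 (w=350) → North
  P at 16 (w=200) → North
  Q at 50 (w=250) → South
  T at 54 (w=30) → South
North captures 900; South captures 280.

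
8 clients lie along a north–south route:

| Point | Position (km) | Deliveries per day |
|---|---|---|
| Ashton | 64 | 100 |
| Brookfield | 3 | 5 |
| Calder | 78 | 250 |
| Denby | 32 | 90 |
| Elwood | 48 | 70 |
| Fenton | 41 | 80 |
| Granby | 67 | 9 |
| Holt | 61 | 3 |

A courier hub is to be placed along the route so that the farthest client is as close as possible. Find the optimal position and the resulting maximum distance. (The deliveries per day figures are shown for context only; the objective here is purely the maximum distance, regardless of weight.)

The 1-center on a line is the midpoint of the two extreme points: leftmost at 3, rightmost at 78.
Optimal location = (3 + 78)/2 = 40.5; maximum distance = (78 − 3)/2 = 37.5.

location 40.5, max distance 37.5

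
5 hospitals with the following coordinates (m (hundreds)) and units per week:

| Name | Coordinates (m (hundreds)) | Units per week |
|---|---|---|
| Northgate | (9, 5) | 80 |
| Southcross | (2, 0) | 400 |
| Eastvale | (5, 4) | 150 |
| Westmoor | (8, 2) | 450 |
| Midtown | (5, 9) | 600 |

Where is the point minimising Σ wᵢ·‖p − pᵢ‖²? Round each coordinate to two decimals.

(5.28, 4.35)

The minimiser of Σwᵢ‖p−pᵢ‖² is the weighted centroid p* = (Σwᵢpᵢ)/(Σwᵢ).
Σwᵢ = 1680.
Σwᵢxᵢ = 80·9 + 400·2 + 150·5 + 450·8 + 600·5 = 8870.
Σwᵢyᵢ = 80·5 + 400·0 + 150·4 + 450·2 + 600·9 = 7300.
x* = 8870/1680 = 5.28, y* = 7300/1680 = 4.35.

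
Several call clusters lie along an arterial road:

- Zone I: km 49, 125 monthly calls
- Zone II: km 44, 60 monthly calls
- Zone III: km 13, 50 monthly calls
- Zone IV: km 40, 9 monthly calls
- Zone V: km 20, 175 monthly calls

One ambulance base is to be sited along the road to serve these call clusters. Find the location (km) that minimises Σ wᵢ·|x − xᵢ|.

For a sum of weighted absolute distances on a line, the optimum is the weighted median (not the mean). Total weight W = 419; half-weight = 209.5.
Sort by position and accumulate weight:
  km 13 (Zone III, w=50) → cum 50
  km 20 (Zone V, w=175) → cum 225  ≥ 209.5 → median here
  km 40 (Zone IV, w=9) → cum 234
  km 44 (Zone II, w=60) → cum 294
  km 49 (Zone I, w=125) → cum 419
Optimal location: km 20.

x = 20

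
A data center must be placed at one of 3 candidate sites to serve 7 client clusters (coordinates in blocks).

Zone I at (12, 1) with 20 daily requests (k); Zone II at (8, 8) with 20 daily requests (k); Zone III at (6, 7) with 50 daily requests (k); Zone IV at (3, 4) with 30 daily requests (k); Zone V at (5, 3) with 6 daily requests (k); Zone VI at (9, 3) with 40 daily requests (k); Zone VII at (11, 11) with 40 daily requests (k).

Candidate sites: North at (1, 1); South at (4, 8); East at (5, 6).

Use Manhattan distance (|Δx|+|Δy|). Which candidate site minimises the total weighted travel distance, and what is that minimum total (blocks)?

East, total 1298 blocks

Total weighted distance at each candidate:
  North (1, 1): total = 2436
  South (4, 8): total = 1516
  East (5, 6): total = 1298
Minimum is at East with total 1298 blocks.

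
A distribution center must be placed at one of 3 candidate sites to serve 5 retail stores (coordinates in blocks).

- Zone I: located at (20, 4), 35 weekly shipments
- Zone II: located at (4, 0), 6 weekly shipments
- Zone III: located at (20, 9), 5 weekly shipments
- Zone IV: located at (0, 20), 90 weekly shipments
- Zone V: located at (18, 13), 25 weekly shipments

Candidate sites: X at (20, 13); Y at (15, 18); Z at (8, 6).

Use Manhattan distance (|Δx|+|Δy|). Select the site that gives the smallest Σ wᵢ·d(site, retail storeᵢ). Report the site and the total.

Y, total 2639 blocks

Total weighted distance at each candidate:
  X (20, 13): total = 2989
  Y (15, 18): total = 2639
  Z (8, 6): total = 3030
Minimum is at Y with total 2639 blocks.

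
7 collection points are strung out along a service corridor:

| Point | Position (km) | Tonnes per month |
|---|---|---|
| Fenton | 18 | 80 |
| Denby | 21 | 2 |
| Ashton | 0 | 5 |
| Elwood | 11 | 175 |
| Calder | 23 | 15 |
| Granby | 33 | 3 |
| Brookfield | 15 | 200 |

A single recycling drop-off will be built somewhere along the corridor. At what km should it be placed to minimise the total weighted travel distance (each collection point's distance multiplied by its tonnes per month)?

x = 15

For a sum of weighted absolute distances on a line, the optimum is the weighted median (not the mean). Total weight W = 480; half-weight = 240.
Sort by position and accumulate weight:
  km 0 (Ashton, w=5) → cum 5
  km 11 (Elwood, w=175) → cum 180
  km 15 (Brookfield, w=200) → cum 380  ≥ 240 → median here
  km 18 (Fenton, w=80) → cum 460
  km 21 (Denby, w=2) → cum 462
  km 23 (Calder, w=15) → cum 477
  km 33 (Granby, w=3) → cum 480
Optimal location: km 15.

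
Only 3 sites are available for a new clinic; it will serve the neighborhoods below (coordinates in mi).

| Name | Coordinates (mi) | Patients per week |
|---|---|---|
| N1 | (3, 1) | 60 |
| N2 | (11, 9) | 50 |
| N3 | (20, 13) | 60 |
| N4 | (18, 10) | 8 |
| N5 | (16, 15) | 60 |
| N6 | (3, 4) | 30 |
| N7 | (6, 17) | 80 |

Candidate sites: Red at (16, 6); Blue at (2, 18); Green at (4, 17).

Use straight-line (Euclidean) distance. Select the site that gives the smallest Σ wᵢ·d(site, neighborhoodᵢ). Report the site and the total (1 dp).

Red, total 3770.6 mi

Total weighted distance at each candidate:
  Red (16, 6): total = 3770.6
  Blue (2, 18): total = 4532.1
  Green (4, 17): total = 3889.2
Minimum is at Red with total 3770.6 mi.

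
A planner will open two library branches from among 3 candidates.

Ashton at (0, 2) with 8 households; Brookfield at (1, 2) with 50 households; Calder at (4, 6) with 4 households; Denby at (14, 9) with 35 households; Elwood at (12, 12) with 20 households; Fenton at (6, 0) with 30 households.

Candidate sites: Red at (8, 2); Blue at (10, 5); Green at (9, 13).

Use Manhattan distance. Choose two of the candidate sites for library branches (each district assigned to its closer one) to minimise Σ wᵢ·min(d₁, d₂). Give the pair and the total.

{Red, Green}, total 961

Evaluate every pair (each demand assigned to the nearer of the two):
  {Red, Green}: total = 961
  {Red, Blue}: total = 1022
  {Blue, Green}: total = 1362
Best pair: {Red, Green} with total 961.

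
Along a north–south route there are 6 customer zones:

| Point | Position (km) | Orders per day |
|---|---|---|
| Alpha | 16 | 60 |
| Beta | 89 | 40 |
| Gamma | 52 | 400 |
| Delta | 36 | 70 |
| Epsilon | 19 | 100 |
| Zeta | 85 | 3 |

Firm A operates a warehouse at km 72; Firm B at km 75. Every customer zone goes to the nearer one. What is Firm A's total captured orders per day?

The indifferent point is the midpoint (72+75)/2 = 73.5; customer zones left of it (closer to Firm A at 72) go to Firm A, those right go to Firm B.
  Alpha at 16 (w=60) → Firm A
  Epsilon at 19 (w=100) → Firm A
  Delta at 36 (w=70) → Firm A
  Gamma at 52 (w=400) → Firm A
  Zeta at 85 (w=3) → Firm B
  Beta at 89 (w=40) → Firm B
Firm A captures 630; Firm B captures 43.

630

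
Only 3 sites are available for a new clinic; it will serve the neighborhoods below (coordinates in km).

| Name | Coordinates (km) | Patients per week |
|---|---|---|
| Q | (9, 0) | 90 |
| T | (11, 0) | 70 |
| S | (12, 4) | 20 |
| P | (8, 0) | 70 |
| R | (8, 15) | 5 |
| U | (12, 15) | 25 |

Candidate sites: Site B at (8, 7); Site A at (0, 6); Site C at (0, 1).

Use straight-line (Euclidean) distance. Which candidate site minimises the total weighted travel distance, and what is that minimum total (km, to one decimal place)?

Site B, total 2023.1 km

Total weighted distance at each candidate:
  Site B (8, 7): total = 2023.1
  Site A (0, 6): total = 3229.1
  Site C (0, 1): total = 2941.5
Minimum is at Site B with total 2023.1 km.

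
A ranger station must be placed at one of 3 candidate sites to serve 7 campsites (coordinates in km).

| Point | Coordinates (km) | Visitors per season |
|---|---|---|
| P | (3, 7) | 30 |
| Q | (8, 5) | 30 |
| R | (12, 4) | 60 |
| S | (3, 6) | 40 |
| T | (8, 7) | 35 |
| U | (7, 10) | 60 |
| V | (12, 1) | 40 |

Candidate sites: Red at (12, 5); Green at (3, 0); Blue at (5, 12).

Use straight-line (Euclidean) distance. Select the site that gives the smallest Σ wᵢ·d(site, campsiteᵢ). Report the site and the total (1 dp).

Red, total 1559.6 km

Total weighted distance at each candidate:
  Red (12, 5): total = 1559.6
  Green (3, 0): total = 2562.6
  Blue (5, 12): total = 2176.1
Minimum is at Red with total 1559.6 km.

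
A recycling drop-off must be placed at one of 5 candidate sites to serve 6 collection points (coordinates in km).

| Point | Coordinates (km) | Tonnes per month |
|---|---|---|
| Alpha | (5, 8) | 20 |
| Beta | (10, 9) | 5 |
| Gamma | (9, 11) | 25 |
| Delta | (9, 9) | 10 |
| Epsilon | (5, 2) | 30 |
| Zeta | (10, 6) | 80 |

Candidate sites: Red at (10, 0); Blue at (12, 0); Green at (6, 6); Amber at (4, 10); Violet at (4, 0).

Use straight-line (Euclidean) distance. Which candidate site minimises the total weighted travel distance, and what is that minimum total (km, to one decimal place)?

Total weighted distance at each candidate:
  Red (10, 0): total = 1241.9
  Blue (12, 0): total = 1363.0
  Green (6, 6): total = 701.6
  Amber (4, 10): total = 1072.4
  Violet (4, 0): total = 1366.3
Minimum is at Green with total 701.6 km.

Green, total 701.6 km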